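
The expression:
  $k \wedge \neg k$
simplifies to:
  $\text{False}$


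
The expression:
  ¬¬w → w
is always true.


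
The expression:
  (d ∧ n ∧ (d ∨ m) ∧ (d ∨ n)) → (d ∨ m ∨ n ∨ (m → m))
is always true.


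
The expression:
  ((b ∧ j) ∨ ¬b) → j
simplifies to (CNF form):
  b ∨ j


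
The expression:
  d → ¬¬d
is always true.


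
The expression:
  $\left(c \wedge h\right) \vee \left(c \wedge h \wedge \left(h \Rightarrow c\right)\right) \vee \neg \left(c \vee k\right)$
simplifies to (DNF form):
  $\left(c \wedge h\right) \vee \left(\neg c \wedge \neg k\right)$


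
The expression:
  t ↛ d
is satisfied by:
  {t: True, d: False}


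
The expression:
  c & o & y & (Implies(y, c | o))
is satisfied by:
  {c: True, o: True, y: True}


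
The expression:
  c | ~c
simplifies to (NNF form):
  True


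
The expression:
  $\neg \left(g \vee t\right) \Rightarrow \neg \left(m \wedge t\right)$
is always true.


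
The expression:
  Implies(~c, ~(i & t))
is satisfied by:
  {c: True, t: False, i: False}
  {c: False, t: False, i: False}
  {i: True, c: True, t: False}
  {i: True, c: False, t: False}
  {t: True, c: True, i: False}
  {t: True, c: False, i: False}
  {t: True, i: True, c: True}


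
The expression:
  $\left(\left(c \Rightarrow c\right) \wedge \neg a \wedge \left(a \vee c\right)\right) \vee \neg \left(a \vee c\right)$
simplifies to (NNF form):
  $\neg a$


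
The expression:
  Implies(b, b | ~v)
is always true.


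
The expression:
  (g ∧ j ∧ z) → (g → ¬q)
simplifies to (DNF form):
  ¬g ∨ ¬j ∨ ¬q ∨ ¬z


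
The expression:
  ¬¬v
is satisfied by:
  {v: True}


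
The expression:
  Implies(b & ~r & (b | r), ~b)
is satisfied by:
  {r: True, b: False}
  {b: False, r: False}
  {b: True, r: True}


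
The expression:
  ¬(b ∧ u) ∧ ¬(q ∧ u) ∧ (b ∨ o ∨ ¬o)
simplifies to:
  (¬b ∧ ¬q) ∨ ¬u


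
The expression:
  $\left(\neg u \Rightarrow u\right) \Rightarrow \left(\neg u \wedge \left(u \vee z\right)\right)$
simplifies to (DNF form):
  $\neg u$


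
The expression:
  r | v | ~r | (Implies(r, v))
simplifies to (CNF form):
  True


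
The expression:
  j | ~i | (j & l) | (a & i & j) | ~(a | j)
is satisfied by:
  {j: True, a: False, i: False}
  {j: False, a: False, i: False}
  {i: True, j: True, a: False}
  {i: True, j: False, a: False}
  {a: True, j: True, i: False}
  {a: True, j: False, i: False}
  {a: True, i: True, j: True}


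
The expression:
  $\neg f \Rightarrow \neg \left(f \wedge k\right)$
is always true.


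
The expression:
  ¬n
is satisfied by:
  {n: False}


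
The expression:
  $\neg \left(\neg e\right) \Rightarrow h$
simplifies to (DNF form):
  $h \vee \neg e$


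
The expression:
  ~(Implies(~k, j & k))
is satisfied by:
  {k: False}


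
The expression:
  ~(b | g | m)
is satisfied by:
  {g: False, b: False, m: False}


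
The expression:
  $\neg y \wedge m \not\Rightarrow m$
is never true.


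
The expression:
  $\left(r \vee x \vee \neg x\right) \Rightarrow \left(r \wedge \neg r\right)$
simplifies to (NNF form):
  $\text{False}$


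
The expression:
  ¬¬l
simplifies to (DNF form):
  l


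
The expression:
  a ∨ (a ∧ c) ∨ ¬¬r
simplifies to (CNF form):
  a ∨ r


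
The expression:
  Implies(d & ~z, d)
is always true.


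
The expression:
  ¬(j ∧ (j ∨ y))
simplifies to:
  ¬j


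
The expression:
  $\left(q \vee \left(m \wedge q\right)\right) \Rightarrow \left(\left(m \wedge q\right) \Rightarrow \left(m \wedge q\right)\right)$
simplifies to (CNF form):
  $\text{True}$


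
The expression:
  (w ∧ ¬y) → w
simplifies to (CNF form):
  True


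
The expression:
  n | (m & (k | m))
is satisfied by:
  {n: True, m: True}
  {n: True, m: False}
  {m: True, n: False}


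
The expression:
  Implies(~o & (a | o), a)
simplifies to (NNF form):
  True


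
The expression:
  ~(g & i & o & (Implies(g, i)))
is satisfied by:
  {g: False, o: False, i: False}
  {i: True, g: False, o: False}
  {o: True, g: False, i: False}
  {i: True, o: True, g: False}
  {g: True, i: False, o: False}
  {i: True, g: True, o: False}
  {o: True, g: True, i: False}


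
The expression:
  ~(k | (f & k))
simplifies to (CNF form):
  ~k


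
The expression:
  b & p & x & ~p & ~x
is never true.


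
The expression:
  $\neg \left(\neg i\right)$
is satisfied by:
  {i: True}


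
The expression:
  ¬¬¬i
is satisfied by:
  {i: False}


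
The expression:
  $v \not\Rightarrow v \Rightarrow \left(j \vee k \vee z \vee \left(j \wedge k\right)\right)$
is always true.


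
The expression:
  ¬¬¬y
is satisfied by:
  {y: False}


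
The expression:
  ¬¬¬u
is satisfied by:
  {u: False}


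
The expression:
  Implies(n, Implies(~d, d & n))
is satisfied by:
  {d: True, n: False}
  {n: False, d: False}
  {n: True, d: True}


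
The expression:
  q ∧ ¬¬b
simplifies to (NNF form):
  b ∧ q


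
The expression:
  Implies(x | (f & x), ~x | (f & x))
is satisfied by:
  {f: True, x: False}
  {x: False, f: False}
  {x: True, f: True}


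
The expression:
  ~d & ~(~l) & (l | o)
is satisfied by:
  {l: True, d: False}


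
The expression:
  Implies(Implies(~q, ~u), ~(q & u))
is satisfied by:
  {u: False, q: False}
  {q: True, u: False}
  {u: True, q: False}


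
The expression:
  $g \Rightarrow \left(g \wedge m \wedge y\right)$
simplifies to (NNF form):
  $\left(m \wedge y\right) \vee \neg g$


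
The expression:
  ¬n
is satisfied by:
  {n: False}


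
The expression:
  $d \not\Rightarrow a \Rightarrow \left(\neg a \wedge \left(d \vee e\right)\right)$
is always true.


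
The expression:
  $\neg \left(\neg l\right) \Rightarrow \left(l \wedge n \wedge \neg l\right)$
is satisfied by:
  {l: False}


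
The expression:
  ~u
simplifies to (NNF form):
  ~u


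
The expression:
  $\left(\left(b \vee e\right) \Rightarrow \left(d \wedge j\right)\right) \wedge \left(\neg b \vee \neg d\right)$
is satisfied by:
  {j: True, d: True, b: False, e: False}
  {j: True, d: False, b: False, e: False}
  {d: True, e: False, j: False, b: False}
  {e: False, d: False, j: False, b: False}
  {e: True, j: True, d: True, b: False}


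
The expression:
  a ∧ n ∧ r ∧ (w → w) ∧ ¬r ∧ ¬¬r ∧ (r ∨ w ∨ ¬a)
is never true.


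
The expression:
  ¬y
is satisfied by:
  {y: False}


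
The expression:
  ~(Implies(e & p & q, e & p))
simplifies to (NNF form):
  False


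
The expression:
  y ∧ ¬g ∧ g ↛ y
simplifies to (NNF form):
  False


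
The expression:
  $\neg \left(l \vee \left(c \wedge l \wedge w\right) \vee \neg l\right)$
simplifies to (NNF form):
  $\text{False}$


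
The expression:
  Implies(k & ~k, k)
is always true.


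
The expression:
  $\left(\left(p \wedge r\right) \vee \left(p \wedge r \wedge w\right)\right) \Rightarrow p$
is always true.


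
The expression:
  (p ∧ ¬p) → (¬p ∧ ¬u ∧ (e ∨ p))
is always true.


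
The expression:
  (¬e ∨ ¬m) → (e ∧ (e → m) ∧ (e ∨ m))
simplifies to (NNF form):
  e ∧ m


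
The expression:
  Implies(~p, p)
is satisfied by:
  {p: True}


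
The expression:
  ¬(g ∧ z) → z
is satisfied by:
  {z: True}


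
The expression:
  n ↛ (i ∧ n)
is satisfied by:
  {n: True, i: False}


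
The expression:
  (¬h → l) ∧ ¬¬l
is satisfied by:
  {l: True}


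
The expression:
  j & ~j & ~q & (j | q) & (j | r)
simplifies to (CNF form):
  False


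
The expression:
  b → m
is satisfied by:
  {m: True, b: False}
  {b: False, m: False}
  {b: True, m: True}


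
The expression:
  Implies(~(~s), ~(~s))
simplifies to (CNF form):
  True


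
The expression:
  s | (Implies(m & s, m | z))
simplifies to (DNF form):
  True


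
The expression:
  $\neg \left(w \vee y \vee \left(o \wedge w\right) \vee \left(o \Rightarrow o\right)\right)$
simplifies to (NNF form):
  $\text{False}$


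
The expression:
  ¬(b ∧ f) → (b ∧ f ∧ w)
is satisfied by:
  {b: True, f: True}


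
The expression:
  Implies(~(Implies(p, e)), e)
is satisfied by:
  {e: True, p: False}
  {p: False, e: False}
  {p: True, e: True}


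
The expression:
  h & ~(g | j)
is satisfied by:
  {h: True, g: False, j: False}


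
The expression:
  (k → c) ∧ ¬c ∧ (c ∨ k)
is never true.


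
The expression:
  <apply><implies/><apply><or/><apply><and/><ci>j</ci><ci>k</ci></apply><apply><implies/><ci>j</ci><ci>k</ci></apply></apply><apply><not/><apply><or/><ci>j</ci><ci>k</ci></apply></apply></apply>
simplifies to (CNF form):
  <apply><not/><ci>k</ci></apply>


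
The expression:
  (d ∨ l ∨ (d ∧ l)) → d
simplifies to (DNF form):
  d ∨ ¬l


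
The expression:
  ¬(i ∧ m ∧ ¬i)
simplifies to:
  True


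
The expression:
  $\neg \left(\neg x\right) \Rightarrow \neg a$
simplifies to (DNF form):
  $\neg a \vee \neg x$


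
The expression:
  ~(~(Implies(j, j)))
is always true.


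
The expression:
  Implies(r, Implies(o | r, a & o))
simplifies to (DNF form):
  ~r | (a & o)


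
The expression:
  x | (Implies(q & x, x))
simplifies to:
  True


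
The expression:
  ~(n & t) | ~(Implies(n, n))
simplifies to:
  ~n | ~t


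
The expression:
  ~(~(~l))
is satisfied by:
  {l: False}


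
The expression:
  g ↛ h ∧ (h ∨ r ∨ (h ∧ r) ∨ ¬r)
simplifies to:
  g ∧ ¬h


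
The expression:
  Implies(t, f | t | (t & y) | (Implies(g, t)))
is always true.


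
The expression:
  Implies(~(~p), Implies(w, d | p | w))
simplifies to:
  True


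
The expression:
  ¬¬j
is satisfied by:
  {j: True}


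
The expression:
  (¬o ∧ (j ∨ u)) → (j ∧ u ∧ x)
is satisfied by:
  {o: True, x: True, j: False, u: False}
  {o: True, j: False, x: False, u: False}
  {o: True, u: True, x: True, j: False}
  {o: True, u: True, j: False, x: False}
  {o: True, x: True, j: True, u: False}
  {o: True, j: True, x: False, u: False}
  {o: True, u: True, j: True, x: True}
  {o: True, u: True, j: True, x: False}
  {x: True, u: False, j: False, o: False}
  {u: False, j: False, x: False, o: False}
  {x: True, u: True, j: True, o: False}


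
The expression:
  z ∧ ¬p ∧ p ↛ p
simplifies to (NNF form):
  False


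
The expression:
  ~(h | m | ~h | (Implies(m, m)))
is never true.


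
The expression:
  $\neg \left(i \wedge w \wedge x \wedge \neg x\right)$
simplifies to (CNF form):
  $\text{True}$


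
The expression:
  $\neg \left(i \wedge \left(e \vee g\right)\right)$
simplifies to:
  $\left(\neg e \wedge \neg g\right) \vee \neg i$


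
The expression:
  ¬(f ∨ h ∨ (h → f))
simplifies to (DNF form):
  False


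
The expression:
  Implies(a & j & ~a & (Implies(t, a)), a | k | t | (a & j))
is always true.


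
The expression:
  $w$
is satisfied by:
  {w: True}


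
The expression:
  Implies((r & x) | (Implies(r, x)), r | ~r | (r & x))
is always true.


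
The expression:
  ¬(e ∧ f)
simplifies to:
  ¬e ∨ ¬f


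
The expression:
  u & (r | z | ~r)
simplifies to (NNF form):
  u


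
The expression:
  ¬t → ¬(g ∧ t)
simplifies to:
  True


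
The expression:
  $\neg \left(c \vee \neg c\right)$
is never true.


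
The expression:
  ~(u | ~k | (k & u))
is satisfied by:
  {k: True, u: False}


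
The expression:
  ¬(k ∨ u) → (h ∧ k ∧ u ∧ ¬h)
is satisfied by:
  {k: True, u: True}
  {k: True, u: False}
  {u: True, k: False}


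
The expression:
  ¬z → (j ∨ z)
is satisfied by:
  {z: True, j: True}
  {z: True, j: False}
  {j: True, z: False}


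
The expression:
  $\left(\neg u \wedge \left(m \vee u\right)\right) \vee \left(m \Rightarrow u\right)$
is always true.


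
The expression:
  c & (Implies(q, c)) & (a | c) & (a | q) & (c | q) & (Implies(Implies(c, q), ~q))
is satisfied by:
  {a: True, c: True, q: False}


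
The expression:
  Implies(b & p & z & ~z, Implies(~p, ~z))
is always true.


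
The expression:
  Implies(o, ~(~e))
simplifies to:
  e | ~o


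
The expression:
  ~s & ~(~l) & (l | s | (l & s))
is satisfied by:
  {l: True, s: False}


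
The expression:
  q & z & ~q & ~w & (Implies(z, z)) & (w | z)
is never true.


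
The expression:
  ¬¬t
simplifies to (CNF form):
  t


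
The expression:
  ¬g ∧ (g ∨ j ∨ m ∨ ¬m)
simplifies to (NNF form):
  ¬g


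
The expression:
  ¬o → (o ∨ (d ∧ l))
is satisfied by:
  {o: True, l: True, d: True}
  {o: True, l: True, d: False}
  {o: True, d: True, l: False}
  {o: True, d: False, l: False}
  {l: True, d: True, o: False}


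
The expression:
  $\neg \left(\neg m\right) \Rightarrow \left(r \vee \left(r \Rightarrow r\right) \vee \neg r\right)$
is always true.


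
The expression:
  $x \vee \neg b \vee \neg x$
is always true.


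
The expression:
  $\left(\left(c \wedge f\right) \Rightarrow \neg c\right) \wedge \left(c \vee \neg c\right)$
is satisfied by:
  {c: False, f: False}
  {f: True, c: False}
  {c: True, f: False}


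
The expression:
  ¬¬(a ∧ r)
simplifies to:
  a ∧ r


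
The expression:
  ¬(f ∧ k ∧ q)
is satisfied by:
  {k: False, q: False, f: False}
  {f: True, k: False, q: False}
  {q: True, k: False, f: False}
  {f: True, q: True, k: False}
  {k: True, f: False, q: False}
  {f: True, k: True, q: False}
  {q: True, k: True, f: False}


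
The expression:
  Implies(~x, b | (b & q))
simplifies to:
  b | x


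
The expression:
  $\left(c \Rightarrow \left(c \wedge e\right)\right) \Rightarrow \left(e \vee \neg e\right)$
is always true.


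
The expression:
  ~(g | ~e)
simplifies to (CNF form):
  e & ~g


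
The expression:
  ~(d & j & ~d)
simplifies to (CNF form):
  True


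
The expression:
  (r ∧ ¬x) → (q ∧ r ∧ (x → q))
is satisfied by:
  {x: True, q: True, r: False}
  {x: True, q: False, r: False}
  {q: True, x: False, r: False}
  {x: False, q: False, r: False}
  {r: True, x: True, q: True}
  {r: True, x: True, q: False}
  {r: True, q: True, x: False}


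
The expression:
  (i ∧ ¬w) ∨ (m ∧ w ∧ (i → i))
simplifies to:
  (i ∧ ¬w) ∨ (m ∧ w)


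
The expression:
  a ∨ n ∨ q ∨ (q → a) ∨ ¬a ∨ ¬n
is always true.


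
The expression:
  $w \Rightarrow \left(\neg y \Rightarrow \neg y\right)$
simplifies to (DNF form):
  $\text{True}$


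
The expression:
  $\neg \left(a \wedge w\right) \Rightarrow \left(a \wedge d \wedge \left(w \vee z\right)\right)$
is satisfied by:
  {z: True, w: True, a: True, d: True}
  {z: True, w: True, a: True, d: False}
  {w: True, a: True, d: True, z: False}
  {w: True, a: True, d: False, z: False}
  {z: True, a: True, d: True, w: False}


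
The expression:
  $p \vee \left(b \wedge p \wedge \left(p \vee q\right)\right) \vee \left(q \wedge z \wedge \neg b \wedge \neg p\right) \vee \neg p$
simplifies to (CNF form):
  $\text{True}$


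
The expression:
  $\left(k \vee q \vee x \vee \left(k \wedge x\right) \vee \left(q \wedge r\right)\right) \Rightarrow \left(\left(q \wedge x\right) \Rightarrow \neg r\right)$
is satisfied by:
  {q: False, x: False, r: False}
  {r: True, q: False, x: False}
  {x: True, q: False, r: False}
  {r: True, x: True, q: False}
  {q: True, r: False, x: False}
  {r: True, q: True, x: False}
  {x: True, q: True, r: False}


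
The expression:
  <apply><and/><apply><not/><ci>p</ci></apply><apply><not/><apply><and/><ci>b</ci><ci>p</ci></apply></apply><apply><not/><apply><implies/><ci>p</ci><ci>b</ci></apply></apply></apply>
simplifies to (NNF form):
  <false/>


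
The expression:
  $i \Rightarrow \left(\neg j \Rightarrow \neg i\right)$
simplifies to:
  $j \vee \neg i$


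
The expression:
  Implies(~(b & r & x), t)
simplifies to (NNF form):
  t | (b & r & x)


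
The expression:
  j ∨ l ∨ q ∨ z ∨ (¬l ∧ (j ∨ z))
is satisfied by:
  {z: True, q: True, l: True, j: True}
  {z: True, q: True, l: True, j: False}
  {z: True, q: True, j: True, l: False}
  {z: True, q: True, j: False, l: False}
  {z: True, l: True, j: True, q: False}
  {z: True, l: True, j: False, q: False}
  {z: True, l: False, j: True, q: False}
  {z: True, l: False, j: False, q: False}
  {q: True, l: True, j: True, z: False}
  {q: True, l: True, j: False, z: False}
  {q: True, j: True, l: False, z: False}
  {q: True, j: False, l: False, z: False}
  {l: True, j: True, q: False, z: False}
  {l: True, q: False, j: False, z: False}
  {j: True, q: False, l: False, z: False}


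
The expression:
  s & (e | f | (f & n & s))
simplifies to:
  s & (e | f)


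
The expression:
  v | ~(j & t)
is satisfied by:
  {v: True, t: False, j: False}
  {t: False, j: False, v: False}
  {v: True, j: True, t: False}
  {j: True, t: False, v: False}
  {v: True, t: True, j: False}
  {t: True, v: False, j: False}
  {v: True, j: True, t: True}


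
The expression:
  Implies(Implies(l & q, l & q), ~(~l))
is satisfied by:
  {l: True}


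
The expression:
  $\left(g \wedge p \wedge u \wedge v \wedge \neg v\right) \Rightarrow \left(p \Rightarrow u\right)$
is always true.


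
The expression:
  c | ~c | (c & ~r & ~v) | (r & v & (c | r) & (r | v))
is always true.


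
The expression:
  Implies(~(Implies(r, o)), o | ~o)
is always true.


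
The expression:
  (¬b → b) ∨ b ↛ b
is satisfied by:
  {b: True}


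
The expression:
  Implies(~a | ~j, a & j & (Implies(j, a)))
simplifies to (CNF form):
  a & j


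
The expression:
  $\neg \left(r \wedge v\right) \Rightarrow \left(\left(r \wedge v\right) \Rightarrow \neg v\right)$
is always true.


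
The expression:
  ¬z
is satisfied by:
  {z: False}


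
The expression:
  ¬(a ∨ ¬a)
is never true.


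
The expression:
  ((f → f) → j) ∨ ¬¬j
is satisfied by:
  {j: True}


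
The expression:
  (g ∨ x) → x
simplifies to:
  x ∨ ¬g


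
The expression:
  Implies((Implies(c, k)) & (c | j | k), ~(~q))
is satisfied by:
  {q: True, c: True, j: False, k: False}
  {q: True, j: False, c: False, k: False}
  {q: True, c: True, j: True, k: False}
  {q: True, j: True, c: False, k: False}
  {q: True, k: True, c: True, j: False}
  {q: True, k: True, j: False, c: False}
  {q: True, k: True, c: True, j: True}
  {q: True, k: True, j: True, c: False}
  {c: True, k: False, j: False, q: False}
  {k: False, j: False, c: False, q: False}
  {c: True, j: True, k: False, q: False}


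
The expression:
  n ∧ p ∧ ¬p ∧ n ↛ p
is never true.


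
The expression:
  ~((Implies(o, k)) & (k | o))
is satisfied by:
  {k: False}


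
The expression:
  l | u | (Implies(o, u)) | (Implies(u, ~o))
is always true.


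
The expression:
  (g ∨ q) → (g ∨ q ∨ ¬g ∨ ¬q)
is always true.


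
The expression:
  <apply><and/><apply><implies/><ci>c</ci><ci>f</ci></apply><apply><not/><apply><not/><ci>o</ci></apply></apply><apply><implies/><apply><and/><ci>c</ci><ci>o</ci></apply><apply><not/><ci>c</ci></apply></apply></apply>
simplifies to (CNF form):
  <apply><and/><ci>o</ci><apply><not/><ci>c</ci></apply></apply>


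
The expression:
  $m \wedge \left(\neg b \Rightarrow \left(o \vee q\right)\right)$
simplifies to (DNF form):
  $\left(b \wedge m\right) \vee \left(m \wedge o\right) \vee \left(m \wedge q\right)$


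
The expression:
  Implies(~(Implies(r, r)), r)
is always true.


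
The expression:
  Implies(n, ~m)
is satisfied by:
  {m: False, n: False}
  {n: True, m: False}
  {m: True, n: False}


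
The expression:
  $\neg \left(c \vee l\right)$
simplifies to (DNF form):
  $\neg c \wedge \neg l$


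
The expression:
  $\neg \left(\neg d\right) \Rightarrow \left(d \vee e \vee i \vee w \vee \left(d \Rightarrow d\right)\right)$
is always true.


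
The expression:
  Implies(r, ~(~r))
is always true.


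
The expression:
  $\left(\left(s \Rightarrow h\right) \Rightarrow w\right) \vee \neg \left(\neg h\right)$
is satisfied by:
  {h: True, s: True, w: True}
  {h: True, s: True, w: False}
  {h: True, w: True, s: False}
  {h: True, w: False, s: False}
  {s: True, w: True, h: False}
  {s: True, w: False, h: False}
  {w: True, s: False, h: False}


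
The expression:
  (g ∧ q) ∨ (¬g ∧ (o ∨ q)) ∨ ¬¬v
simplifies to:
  q ∨ v ∨ (o ∧ ¬g)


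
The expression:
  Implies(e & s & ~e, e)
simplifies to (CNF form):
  True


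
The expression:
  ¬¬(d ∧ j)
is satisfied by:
  {j: True, d: True}


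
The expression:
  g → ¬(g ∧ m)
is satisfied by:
  {g: False, m: False}
  {m: True, g: False}
  {g: True, m: False}


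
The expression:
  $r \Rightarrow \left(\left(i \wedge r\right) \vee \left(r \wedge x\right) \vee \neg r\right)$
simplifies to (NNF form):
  $i \vee x \vee \neg r$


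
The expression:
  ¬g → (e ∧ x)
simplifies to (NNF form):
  g ∨ (e ∧ x)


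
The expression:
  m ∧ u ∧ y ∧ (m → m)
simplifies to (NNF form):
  m ∧ u ∧ y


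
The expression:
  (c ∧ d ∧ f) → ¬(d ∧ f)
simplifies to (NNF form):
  ¬c ∨ ¬d ∨ ¬f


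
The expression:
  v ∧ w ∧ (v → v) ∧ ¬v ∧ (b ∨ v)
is never true.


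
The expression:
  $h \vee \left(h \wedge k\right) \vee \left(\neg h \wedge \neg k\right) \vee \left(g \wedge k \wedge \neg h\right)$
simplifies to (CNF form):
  $g \vee h \vee \neg k$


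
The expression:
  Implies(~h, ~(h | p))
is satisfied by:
  {h: True, p: False}
  {p: False, h: False}
  {p: True, h: True}


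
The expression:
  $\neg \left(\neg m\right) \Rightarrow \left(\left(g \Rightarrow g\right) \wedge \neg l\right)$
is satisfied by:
  {l: False, m: False}
  {m: True, l: False}
  {l: True, m: False}


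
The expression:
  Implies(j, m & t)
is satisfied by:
  {t: True, m: True, j: False}
  {t: True, m: False, j: False}
  {m: True, t: False, j: False}
  {t: False, m: False, j: False}
  {j: True, t: True, m: True}


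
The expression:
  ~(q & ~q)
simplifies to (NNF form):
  True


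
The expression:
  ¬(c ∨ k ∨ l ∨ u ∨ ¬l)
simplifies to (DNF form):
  False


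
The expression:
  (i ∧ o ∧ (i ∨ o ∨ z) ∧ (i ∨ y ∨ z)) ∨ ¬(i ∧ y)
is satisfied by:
  {o: True, y: False, i: False}
  {o: False, y: False, i: False}
  {i: True, o: True, y: False}
  {i: True, o: False, y: False}
  {y: True, o: True, i: False}
  {y: True, o: False, i: False}
  {y: True, i: True, o: True}


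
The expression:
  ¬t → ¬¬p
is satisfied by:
  {t: True, p: True}
  {t: True, p: False}
  {p: True, t: False}


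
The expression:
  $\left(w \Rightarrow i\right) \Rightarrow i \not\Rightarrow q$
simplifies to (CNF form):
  $\left(i \vee w\right) \wedge \left(i \vee \neg i\right) \wedge \left(w \vee \neg q\right) \wedge \left(\neg i \vee \neg q\right)$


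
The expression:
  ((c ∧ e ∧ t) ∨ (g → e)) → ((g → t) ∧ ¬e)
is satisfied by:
  {e: False}


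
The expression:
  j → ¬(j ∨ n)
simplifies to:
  ¬j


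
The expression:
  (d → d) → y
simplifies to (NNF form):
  y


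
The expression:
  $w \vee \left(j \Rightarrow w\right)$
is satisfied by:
  {w: True, j: False}
  {j: False, w: False}
  {j: True, w: True}


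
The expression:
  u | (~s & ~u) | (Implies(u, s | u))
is always true.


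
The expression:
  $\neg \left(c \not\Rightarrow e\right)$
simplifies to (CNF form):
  $e \vee \neg c$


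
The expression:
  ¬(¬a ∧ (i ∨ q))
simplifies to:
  a ∨ (¬i ∧ ¬q)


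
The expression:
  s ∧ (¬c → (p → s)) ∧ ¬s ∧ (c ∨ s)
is never true.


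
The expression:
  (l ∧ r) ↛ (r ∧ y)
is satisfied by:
  {r: True, l: True, y: False}


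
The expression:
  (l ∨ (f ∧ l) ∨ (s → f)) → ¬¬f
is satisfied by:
  {s: True, f: True, l: False}
  {f: True, l: False, s: False}
  {s: True, f: True, l: True}
  {f: True, l: True, s: False}
  {s: True, l: False, f: False}


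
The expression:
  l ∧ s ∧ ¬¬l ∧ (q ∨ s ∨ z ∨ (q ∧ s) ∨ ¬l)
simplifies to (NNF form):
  l ∧ s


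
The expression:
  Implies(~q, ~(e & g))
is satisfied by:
  {q: True, g: False, e: False}
  {g: False, e: False, q: False}
  {q: True, e: True, g: False}
  {e: True, g: False, q: False}
  {q: True, g: True, e: False}
  {g: True, q: False, e: False}
  {q: True, e: True, g: True}


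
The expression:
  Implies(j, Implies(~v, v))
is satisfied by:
  {v: True, j: False}
  {j: False, v: False}
  {j: True, v: True}


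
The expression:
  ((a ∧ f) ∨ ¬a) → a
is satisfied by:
  {a: True}


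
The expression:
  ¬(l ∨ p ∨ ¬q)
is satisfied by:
  {q: True, p: False, l: False}


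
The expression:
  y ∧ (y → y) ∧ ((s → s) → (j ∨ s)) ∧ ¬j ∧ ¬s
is never true.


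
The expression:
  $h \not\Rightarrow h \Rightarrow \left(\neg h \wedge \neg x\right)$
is always true.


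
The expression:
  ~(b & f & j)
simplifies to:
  ~b | ~f | ~j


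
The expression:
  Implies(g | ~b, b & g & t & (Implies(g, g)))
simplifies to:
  b & (t | ~g)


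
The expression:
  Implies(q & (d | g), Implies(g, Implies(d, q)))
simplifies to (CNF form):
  True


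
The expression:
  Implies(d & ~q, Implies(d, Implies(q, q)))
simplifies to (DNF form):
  True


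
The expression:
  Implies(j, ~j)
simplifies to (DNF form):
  ~j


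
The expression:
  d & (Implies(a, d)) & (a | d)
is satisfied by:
  {d: True}


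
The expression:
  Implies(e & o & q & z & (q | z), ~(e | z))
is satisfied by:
  {o: False, e: False, q: False, z: False}
  {z: True, o: False, e: False, q: False}
  {q: True, o: False, e: False, z: False}
  {z: True, q: True, o: False, e: False}
  {e: True, z: False, o: False, q: False}
  {z: True, e: True, o: False, q: False}
  {q: True, e: True, z: False, o: False}
  {z: True, q: True, e: True, o: False}
  {o: True, q: False, e: False, z: False}
  {z: True, o: True, q: False, e: False}
  {q: True, o: True, z: False, e: False}
  {z: True, q: True, o: True, e: False}
  {e: True, o: True, q: False, z: False}
  {z: True, e: True, o: True, q: False}
  {q: True, e: True, o: True, z: False}


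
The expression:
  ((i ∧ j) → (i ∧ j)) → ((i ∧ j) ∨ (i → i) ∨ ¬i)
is always true.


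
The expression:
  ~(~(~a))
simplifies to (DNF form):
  ~a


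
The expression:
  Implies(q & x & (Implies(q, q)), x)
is always true.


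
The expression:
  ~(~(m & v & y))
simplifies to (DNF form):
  m & v & y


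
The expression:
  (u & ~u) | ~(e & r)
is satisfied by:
  {e: False, r: False}
  {r: True, e: False}
  {e: True, r: False}


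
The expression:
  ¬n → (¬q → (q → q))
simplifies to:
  True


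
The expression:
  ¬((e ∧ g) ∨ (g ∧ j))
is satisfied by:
  {e: False, g: False, j: False}
  {j: True, e: False, g: False}
  {e: True, j: False, g: False}
  {j: True, e: True, g: False}
  {g: True, j: False, e: False}


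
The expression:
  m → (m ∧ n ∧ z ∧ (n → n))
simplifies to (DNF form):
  (n ∧ z) ∨ ¬m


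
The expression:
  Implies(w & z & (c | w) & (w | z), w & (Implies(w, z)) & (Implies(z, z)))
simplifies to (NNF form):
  True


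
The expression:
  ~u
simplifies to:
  ~u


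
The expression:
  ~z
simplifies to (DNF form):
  ~z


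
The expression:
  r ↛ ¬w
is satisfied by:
  {r: True, w: True}


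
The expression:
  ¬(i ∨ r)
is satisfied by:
  {i: False, r: False}


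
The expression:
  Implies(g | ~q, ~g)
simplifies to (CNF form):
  ~g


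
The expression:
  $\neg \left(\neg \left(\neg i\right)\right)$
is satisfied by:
  {i: False}


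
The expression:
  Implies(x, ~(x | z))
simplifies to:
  ~x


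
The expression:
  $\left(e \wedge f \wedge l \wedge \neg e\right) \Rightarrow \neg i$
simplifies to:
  $\text{True}$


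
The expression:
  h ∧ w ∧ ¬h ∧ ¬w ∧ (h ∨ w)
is never true.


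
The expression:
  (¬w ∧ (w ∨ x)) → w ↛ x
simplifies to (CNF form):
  w ∨ ¬x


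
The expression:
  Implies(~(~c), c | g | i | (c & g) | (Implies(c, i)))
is always true.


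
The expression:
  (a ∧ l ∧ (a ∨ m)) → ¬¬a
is always true.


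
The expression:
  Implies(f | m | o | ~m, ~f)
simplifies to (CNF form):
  ~f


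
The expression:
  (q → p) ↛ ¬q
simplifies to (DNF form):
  p ∧ q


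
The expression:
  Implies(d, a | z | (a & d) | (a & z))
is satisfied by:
  {a: True, z: True, d: False}
  {a: True, z: False, d: False}
  {z: True, a: False, d: False}
  {a: False, z: False, d: False}
  {a: True, d: True, z: True}
  {a: True, d: True, z: False}
  {d: True, z: True, a: False}


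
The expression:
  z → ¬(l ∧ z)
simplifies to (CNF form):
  ¬l ∨ ¬z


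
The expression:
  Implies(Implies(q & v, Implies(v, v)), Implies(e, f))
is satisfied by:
  {f: True, e: False}
  {e: False, f: False}
  {e: True, f: True}


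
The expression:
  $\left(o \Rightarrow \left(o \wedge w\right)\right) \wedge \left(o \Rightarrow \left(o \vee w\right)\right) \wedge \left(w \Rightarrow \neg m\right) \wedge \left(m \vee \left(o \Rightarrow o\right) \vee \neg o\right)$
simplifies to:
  $\left(w \wedge \neg m\right) \vee \left(\neg o \wedge \neg w\right)$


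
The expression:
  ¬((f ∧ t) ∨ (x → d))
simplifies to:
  x ∧ ¬d ∧ (¬f ∨ ¬t)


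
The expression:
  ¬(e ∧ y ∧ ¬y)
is always true.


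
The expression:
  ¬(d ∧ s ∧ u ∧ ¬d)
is always true.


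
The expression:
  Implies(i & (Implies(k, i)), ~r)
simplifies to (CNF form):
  ~i | ~r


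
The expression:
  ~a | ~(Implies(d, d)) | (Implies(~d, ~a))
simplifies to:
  d | ~a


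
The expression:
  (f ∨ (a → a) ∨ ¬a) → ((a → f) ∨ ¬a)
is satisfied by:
  {f: True, a: False}
  {a: False, f: False}
  {a: True, f: True}


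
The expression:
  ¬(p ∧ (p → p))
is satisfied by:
  {p: False}


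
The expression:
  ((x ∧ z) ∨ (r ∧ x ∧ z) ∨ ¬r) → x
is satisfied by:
  {r: True, x: True}
  {r: True, x: False}
  {x: True, r: False}


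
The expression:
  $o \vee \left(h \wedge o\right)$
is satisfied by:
  {o: True}


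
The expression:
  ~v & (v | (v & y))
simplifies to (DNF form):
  False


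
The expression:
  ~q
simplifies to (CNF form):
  ~q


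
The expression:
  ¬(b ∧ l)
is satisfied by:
  {l: False, b: False}
  {b: True, l: False}
  {l: True, b: False}


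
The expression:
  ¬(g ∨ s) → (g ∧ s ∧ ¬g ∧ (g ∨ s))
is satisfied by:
  {g: True, s: True}
  {g: True, s: False}
  {s: True, g: False}


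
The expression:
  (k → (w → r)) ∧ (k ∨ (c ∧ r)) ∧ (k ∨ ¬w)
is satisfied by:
  {r: True, k: True, c: True, w: False}
  {r: True, k: True, c: False, w: False}
  {k: True, c: True, r: False, w: False}
  {k: True, r: False, c: False, w: False}
  {r: True, w: True, k: True, c: True}
  {r: True, w: True, k: True, c: False}
  {r: True, c: True, w: False, k: False}


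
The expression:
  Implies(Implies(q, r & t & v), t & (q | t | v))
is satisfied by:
  {t: True, q: True}
  {t: True, q: False}
  {q: True, t: False}


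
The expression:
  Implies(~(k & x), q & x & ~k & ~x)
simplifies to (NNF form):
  k & x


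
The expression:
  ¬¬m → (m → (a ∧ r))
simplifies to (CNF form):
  (a ∨ ¬m) ∧ (r ∨ ¬m)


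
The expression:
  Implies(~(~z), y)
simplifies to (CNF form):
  y | ~z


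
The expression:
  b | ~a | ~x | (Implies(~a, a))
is always true.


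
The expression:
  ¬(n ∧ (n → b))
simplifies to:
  ¬b ∨ ¬n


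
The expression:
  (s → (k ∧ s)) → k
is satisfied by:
  {k: True, s: True}
  {k: True, s: False}
  {s: True, k: False}


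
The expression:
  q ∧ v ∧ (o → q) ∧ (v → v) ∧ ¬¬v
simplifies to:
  q ∧ v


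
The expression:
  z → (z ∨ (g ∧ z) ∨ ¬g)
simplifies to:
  True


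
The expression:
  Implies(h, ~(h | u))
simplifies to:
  ~h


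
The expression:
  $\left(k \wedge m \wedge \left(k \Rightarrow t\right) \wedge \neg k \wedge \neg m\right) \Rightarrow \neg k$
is always true.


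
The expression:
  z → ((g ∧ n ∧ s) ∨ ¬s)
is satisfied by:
  {n: True, g: True, s: False, z: False}
  {n: True, g: False, s: False, z: False}
  {g: True, n: False, s: False, z: False}
  {n: False, g: False, s: False, z: False}
  {n: True, z: True, g: True, s: False}
  {n: True, z: True, g: False, s: False}
  {z: True, g: True, n: False, s: False}
  {z: True, n: False, g: False, s: False}
  {n: True, s: True, g: True, z: False}
  {n: True, s: True, g: False, z: False}
  {s: True, g: True, n: False, z: False}
  {s: True, n: False, g: False, z: False}
  {n: True, z: True, s: True, g: True}


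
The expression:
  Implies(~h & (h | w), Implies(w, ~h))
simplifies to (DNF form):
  True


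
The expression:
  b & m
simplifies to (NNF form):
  b & m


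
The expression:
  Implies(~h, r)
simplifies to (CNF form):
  h | r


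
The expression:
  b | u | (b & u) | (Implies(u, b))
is always true.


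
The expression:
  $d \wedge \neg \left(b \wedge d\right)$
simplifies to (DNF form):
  $d \wedge \neg b$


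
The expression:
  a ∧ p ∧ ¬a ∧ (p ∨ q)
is never true.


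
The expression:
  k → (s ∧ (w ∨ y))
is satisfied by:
  {w: True, y: True, s: True, k: False}
  {w: True, s: True, k: False, y: False}
  {y: True, s: True, k: False, w: False}
  {s: True, y: False, k: False, w: False}
  {w: True, y: True, s: False, k: False}
  {w: True, y: False, s: False, k: False}
  {y: True, w: False, s: False, k: False}
  {w: False, s: False, k: False, y: False}
  {y: True, w: True, k: True, s: True}
  {w: True, k: True, s: True, y: False}
  {y: True, k: True, s: True, w: False}


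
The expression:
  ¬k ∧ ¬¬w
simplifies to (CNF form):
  w ∧ ¬k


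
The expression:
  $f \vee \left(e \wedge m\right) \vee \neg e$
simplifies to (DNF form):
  $f \vee m \vee \neg e$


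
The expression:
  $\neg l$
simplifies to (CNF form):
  $\neg l$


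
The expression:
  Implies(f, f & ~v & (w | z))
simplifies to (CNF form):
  (~f | ~v) & (w | z | ~f) & (w | ~f | ~v) & (z | ~f | ~v)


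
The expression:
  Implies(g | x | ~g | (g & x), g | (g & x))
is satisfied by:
  {g: True}


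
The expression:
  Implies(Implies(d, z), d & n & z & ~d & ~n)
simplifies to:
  d & ~z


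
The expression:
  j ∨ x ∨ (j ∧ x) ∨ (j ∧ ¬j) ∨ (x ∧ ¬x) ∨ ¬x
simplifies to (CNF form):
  True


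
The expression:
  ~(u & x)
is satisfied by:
  {u: False, x: False}
  {x: True, u: False}
  {u: True, x: False}


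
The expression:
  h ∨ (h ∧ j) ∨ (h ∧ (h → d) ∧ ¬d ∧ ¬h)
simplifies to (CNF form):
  h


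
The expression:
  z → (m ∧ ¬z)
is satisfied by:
  {z: False}


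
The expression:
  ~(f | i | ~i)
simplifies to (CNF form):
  False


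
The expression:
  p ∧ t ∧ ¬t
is never true.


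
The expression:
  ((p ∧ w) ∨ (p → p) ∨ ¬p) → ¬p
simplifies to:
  ¬p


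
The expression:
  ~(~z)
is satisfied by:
  {z: True}


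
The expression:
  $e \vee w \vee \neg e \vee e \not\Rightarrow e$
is always true.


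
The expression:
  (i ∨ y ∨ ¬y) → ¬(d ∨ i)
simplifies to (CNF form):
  ¬d ∧ ¬i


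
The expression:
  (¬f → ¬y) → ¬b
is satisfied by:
  {y: True, b: False, f: False}
  {y: False, b: False, f: False}
  {f: True, y: True, b: False}
  {f: True, y: False, b: False}
  {b: True, y: True, f: False}


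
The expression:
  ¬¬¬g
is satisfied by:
  {g: False}


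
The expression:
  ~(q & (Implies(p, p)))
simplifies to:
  ~q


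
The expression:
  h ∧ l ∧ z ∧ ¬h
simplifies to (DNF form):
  False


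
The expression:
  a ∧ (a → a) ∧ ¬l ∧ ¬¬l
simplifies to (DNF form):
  False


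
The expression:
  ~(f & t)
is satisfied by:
  {t: False, f: False}
  {f: True, t: False}
  {t: True, f: False}


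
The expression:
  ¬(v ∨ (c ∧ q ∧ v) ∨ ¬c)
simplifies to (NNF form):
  c ∧ ¬v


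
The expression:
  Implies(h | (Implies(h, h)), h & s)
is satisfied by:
  {h: True, s: True}


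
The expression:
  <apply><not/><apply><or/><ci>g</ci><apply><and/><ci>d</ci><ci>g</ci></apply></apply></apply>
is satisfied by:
  {g: False}


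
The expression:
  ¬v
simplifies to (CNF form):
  ¬v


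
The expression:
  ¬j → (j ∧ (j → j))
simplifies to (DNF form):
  j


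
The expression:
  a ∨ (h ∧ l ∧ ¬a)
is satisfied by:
  {a: True, h: True, l: True}
  {a: True, h: True, l: False}
  {a: True, l: True, h: False}
  {a: True, l: False, h: False}
  {h: True, l: True, a: False}


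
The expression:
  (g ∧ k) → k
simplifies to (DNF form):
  True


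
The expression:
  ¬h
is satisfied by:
  {h: False}


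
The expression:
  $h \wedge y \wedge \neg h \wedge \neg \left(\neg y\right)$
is never true.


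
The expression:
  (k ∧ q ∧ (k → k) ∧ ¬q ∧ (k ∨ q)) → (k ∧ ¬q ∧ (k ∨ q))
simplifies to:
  True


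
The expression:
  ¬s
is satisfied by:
  {s: False}


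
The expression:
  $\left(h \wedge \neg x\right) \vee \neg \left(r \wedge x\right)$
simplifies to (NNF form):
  $\neg r \vee \neg x$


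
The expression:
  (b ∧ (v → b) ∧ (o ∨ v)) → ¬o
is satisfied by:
  {o: False, b: False}
  {b: True, o: False}
  {o: True, b: False}


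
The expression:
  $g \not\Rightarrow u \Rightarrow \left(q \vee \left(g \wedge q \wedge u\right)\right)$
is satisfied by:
  {q: True, u: True, g: False}
  {q: True, g: False, u: False}
  {u: True, g: False, q: False}
  {u: False, g: False, q: False}
  {q: True, u: True, g: True}
  {q: True, g: True, u: False}
  {u: True, g: True, q: False}


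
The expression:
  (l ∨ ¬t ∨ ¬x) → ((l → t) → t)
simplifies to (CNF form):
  l ∨ t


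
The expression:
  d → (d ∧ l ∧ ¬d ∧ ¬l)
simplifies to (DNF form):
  ¬d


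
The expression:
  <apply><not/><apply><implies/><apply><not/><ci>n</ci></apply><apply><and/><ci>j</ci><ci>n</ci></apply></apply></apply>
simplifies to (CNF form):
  <apply><not/><ci>n</ci></apply>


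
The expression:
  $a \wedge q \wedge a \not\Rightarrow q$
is never true.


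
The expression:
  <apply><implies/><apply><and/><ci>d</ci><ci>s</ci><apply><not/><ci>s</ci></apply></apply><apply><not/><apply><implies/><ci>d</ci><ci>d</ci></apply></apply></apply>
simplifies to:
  <true/>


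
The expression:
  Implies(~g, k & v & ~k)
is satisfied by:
  {g: True}
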